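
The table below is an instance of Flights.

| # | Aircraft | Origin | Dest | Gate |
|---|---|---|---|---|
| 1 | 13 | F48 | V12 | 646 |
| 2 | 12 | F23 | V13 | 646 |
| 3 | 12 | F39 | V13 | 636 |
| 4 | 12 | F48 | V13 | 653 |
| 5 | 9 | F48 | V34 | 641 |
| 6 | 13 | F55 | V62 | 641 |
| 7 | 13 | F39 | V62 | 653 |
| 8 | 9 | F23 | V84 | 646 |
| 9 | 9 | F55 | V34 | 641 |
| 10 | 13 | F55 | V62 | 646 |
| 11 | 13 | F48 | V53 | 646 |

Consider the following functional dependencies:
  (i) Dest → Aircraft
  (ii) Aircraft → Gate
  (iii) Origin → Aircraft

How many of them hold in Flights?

1

(i) Dest → Aircraft: every LHS value maps to a single RHS value — holds.
(ii) Aircraft → Gate: Aircraft=13: rows 1, 6, 7, 10, 11 → Gate takes values {646, 641, 653} — violation; Aircraft=12: rows 2, 3, 4 → Gate takes values {646, 636, 653} — violation; Aircraft=9: rows 5, 8, 9 → Gate takes values {641, 646} — violation — fails.
(iii) Origin → Aircraft: Origin=F48: rows 1, 4, 5, 11 → Aircraft takes values {13, 12, 9} — violation; Origin=F23: rows 2, 8 → Aircraft takes values {12, 9} — violation; Origin=F39: rows 3, 7 → Aircraft takes values {12, 13} — violation; Origin=F55: rows 6, 9, 10 → Aircraft takes values {13, 9} — violation — fails.
1 of the 3 dependencies holds.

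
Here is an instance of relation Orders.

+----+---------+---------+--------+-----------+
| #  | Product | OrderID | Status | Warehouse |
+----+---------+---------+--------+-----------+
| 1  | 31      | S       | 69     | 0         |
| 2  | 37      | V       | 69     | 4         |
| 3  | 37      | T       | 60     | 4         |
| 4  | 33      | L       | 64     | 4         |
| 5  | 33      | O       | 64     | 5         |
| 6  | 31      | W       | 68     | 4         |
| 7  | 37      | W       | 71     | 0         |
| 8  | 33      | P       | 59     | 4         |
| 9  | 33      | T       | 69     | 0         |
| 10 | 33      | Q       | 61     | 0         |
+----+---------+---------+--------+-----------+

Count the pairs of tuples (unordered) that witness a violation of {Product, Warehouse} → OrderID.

(Product=37, Warehouse=4): violating pairs (2,3) — 1 pair.
(Product=33, Warehouse=4): violating pairs (4,8) — 1 pair.
(Product=33, Warehouse=0): violating pairs (9,10) — 1 pair.

3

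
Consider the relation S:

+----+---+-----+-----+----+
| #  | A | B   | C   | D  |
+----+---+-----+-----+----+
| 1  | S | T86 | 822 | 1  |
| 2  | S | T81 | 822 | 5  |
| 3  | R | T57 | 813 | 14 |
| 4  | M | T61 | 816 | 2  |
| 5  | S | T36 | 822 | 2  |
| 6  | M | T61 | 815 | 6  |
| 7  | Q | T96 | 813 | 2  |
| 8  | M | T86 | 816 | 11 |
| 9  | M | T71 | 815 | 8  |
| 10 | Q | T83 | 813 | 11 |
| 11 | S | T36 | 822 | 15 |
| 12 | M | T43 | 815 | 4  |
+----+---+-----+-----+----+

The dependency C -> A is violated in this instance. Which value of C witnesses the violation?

813

C=822: rows 1, 2, 5, 11 → A = S, S, S, S ✓
C=813: rows 3, 7, 10 → A takes values {R, Q} — violation
C=816: rows 4, 8 → A = M, M ✓
C=815: rows 6, 9, 12 → A = M, M, M ✓
The only C value with inconsistent A is C=813.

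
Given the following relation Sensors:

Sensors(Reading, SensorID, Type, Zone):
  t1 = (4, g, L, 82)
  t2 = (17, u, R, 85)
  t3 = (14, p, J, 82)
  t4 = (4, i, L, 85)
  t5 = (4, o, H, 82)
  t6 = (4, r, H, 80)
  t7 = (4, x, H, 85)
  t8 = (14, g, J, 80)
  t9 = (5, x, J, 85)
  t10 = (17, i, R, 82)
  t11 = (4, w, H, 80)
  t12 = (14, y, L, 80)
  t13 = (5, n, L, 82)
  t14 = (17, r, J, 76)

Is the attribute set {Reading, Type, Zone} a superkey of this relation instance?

Rows 6 and 11 have the same {Reading, Type, Zone} value (Reading=4, Type=H, Zone=80) but are distinct tuples, so {Reading, Type, Zone} does not determine every attribute — not a superkey.

No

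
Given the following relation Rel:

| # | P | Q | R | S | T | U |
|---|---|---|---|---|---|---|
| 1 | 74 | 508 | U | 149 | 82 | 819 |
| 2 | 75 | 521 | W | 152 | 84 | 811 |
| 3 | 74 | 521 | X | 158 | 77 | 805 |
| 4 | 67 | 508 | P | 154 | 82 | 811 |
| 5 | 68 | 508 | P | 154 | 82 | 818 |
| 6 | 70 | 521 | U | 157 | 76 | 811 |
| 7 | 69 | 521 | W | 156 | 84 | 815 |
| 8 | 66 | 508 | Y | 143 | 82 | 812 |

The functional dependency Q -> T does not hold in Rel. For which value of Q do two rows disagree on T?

Q=508: rows 1, 4, 5, 8 → T = 82, 82, 82, 82 ✓
Q=521: rows 2, 3, 6, 7 → T takes values {84, 77, 76} — violation
The only Q value with inconsistent T is Q=521.

521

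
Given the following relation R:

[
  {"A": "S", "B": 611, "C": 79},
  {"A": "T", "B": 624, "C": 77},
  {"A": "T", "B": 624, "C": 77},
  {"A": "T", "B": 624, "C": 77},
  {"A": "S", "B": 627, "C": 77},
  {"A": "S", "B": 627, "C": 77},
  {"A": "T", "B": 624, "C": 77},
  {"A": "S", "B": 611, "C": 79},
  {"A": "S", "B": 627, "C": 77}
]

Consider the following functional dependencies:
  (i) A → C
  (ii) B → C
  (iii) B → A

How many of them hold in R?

(i) A → C: A=S: 5 rows → C takes values {79, 77} — violation — fails.
(ii) B → C: every LHS value maps to a single RHS value — holds.
(iii) B → A: every LHS value maps to a single RHS value — holds.
2 of the 3 dependencies hold.

2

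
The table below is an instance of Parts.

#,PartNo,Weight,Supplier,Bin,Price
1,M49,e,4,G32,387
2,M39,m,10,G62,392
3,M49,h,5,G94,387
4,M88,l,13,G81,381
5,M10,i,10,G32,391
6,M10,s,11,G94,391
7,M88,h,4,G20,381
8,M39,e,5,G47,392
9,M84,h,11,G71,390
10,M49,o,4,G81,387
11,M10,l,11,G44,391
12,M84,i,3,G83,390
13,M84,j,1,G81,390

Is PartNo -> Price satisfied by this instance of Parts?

Yes

PartNo=M49: rows 1, 3, 10 → Price = 387, 387, 387 ✓
PartNo=M39: rows 2, 8 → Price = 392, 392 ✓
PartNo=M88: rows 4, 7 → Price = 381, 381 ✓
PartNo=M10: rows 5, 6, 11 → Price = 391, 391, 391 ✓
PartNo=M84: rows 9, 12, 13 → Price = 390, 390, 390 ✓
Every PartNo value is associated with a single Price value, so PartNo -> Price holds.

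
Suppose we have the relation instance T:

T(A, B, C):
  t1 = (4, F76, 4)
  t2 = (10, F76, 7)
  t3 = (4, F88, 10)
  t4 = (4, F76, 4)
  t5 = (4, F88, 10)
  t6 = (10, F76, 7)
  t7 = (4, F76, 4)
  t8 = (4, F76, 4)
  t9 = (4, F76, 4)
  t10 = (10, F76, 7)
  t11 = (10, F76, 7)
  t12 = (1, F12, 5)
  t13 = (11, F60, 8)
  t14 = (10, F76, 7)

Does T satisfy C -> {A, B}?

Yes

C=4: rows 1, 4, 7, 8, 9 → {A,B} = (4, F76), (4, F76), (4, F76), (4, F76), (4, F76) ✓
C=7: rows 2, 6, 10, 11, 14 → {A,B} = (10, F76), (10, F76), (10, F76), (10, F76), (10, F76) ✓
C=10: rows 3, 5 → {A,B} = (4, F88), (4, F88) ✓
C=5: row 12 → {A,B} = (1, F12) ✓
C=8: row 13 → {A,B} = (11, F60) ✓
Every C value is associated with a single {A, B} value, so C -> {A, B} holds.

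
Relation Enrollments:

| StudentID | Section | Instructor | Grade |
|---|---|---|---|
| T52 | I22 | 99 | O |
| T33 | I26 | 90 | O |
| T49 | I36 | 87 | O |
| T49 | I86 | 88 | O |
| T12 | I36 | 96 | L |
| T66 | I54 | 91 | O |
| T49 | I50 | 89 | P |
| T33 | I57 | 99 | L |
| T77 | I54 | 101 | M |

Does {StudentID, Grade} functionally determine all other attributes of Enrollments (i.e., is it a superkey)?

No

Two distinct rows share (StudentID=T49, Grade=O), so {StudentID, Grade} does not determine every attribute — not a superkey.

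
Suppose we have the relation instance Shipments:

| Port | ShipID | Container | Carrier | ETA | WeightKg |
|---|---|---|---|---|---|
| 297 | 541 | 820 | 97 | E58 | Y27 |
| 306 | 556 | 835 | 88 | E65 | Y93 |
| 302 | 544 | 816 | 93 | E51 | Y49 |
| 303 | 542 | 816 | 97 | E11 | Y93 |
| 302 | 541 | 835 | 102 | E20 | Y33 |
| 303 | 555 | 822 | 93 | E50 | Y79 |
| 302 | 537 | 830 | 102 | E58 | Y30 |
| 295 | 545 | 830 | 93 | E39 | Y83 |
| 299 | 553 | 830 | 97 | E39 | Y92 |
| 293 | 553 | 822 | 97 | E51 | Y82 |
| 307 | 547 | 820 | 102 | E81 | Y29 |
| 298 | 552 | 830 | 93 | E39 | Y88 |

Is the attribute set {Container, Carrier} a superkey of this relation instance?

No

Two distinct rows share (Container=830, Carrier=93), so {Container, Carrier} does not determine every attribute — not a superkey.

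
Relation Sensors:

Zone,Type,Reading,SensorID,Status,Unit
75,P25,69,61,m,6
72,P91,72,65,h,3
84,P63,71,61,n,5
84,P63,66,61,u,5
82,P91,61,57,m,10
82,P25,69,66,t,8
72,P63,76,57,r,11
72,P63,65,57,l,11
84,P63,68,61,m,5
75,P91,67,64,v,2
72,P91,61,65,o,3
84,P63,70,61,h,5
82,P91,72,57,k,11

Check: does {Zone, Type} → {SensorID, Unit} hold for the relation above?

No

(Zone=75, Type=P25): 1 row → {SensorID,Unit} = (61, 6) ✓
(Zone=72, Type=P91): 2 rows → {SensorID,Unit} = (65, 3), (65, 3) ✓
(Zone=84, Type=P63): 4 rows → {SensorID,Unit} = (61, 5), (61, 5), (61, 5), (61, 5) ✓
(Zone=82, Type=P91): 2 rows → {SensorID,Unit} takes values {(57, 10), (57, 11)} — violation
(Zone=82, Type=P25): 1 row → {SensorID,Unit} = (66, 8) ✓
(Zone=72, Type=P63): 2 rows → {SensorID,Unit} = (57, 11), (57, 11) ✓
(Zone=75, Type=P91): 1 row → {SensorID,Unit} = (64, 2) ✓
Two rows agree on {Zone, Type} but differ on {SensorID, Unit}, so {Zone, Type} → {SensorID, Unit} does not hold.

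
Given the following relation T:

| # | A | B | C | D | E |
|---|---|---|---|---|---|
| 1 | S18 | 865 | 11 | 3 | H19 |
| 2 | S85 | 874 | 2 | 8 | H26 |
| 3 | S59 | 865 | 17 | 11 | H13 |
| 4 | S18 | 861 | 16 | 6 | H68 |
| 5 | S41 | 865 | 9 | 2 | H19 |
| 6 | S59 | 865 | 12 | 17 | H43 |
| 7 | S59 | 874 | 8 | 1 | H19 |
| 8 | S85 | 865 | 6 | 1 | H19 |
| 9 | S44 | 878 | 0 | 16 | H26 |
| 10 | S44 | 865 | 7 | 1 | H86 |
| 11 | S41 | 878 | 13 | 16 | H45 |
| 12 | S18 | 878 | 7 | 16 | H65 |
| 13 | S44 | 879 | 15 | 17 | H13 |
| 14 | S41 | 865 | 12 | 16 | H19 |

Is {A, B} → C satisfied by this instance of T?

(A=S18, B=865): row 1 → C = 11 ✓
(A=S85, B=874): row 2 → C = 2 ✓
(A=S59, B=865): rows 3, 6 → C takes values {17, 12} — violation
(A=S18, B=861): row 4 → C = 16 ✓
(A=S41, B=865): rows 5, 14 → C takes values {9, 12} — violation
(A=S59, B=874): row 7 → C = 8 ✓
(A=S85, B=865): row 8 → C = 6 ✓
(A=S44, B=878): row 9 → C = 0 ✓
(A=S44, B=865): row 10 → C = 7 ✓
(A=S41, B=878): row 11 → C = 13 ✓
(A=S18, B=878): row 12 → C = 7 ✓
(A=S44, B=879): row 13 → C = 15 ✓
Two rows agree on {A, B} but differ on C, so {A, B} → C does not hold.

No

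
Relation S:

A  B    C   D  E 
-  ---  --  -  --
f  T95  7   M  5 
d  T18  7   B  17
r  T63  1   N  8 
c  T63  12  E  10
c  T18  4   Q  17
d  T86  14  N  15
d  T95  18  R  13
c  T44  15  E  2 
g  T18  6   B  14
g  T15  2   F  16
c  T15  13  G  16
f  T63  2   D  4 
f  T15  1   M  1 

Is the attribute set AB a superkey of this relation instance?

All 13 rows have distinct AB values, so AB → (all attributes) holds and AB is a superkey.

Yes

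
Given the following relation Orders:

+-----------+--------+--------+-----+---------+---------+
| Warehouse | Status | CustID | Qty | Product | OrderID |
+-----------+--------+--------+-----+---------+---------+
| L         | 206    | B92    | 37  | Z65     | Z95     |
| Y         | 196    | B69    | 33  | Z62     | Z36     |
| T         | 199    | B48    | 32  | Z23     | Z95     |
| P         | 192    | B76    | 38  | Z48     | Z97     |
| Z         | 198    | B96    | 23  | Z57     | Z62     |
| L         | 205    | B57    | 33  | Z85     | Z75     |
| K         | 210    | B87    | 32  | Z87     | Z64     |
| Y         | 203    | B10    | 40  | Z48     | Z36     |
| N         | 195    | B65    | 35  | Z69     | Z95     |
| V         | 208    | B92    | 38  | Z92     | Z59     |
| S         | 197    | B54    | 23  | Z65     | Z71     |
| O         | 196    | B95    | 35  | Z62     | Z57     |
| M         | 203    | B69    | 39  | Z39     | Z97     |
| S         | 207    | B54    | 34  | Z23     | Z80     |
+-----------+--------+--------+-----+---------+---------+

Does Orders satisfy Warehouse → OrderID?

Warehouse=L: 2 rows → OrderID takes values {Z95, Z75} — violation
Warehouse=Y: 2 rows → OrderID = Z36, Z36 ✓
Warehouse=T: 1 row → OrderID = Z95 ✓
Warehouse=P: 1 row → OrderID = Z97 ✓
Warehouse=Z: 1 row → OrderID = Z62 ✓
Warehouse=K: 1 row → OrderID = Z64 ✓
Warehouse=N: 1 row → OrderID = Z95 ✓
Warehouse=V: 1 row → OrderID = Z59 ✓
Warehouse=S: 2 rows → OrderID takes values {Z71, Z80} — violation
Warehouse=O: 1 row → OrderID = Z57 ✓
Warehouse=M: 1 row → OrderID = Z97 ✓
Two rows agree on Warehouse but differ on OrderID, so Warehouse → OrderID does not hold.

No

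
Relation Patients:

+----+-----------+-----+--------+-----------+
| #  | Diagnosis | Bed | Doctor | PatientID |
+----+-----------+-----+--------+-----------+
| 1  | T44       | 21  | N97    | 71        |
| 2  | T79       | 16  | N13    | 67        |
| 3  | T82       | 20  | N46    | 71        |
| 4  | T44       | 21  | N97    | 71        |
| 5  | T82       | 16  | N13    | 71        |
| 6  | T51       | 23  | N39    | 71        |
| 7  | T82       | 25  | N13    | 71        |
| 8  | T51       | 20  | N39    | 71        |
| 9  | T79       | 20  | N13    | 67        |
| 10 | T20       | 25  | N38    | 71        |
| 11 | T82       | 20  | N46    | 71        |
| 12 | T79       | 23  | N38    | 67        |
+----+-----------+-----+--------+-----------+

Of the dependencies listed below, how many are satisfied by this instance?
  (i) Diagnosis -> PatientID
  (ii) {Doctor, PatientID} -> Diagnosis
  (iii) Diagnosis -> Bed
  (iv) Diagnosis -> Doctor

(i) Diagnosis -> PatientID: every LHS value maps to a single RHS value — holds.
(ii) {Doctor, PatientID} -> Diagnosis: every LHS value maps to a single RHS value — holds.
(iii) Diagnosis -> Bed: Diagnosis=T79: rows 2, 9, 12 → Bed takes values {16, 20, 23} — violation; Diagnosis=T82: rows 3, 5, 7, 11 → Bed takes values {20, 16, 25} — violation; Diagnosis=T51: rows 6, 8 → Bed takes values {23, 20} — violation — fails.
(iv) Diagnosis -> Doctor: Diagnosis=T79: rows 2, 9, 12 → Doctor takes values {N13, N38} — violation; Diagnosis=T82: rows 3, 5, 7, 11 → Doctor takes values {N46, N13} — violation — fails.
2 of the 4 dependencies hold.

2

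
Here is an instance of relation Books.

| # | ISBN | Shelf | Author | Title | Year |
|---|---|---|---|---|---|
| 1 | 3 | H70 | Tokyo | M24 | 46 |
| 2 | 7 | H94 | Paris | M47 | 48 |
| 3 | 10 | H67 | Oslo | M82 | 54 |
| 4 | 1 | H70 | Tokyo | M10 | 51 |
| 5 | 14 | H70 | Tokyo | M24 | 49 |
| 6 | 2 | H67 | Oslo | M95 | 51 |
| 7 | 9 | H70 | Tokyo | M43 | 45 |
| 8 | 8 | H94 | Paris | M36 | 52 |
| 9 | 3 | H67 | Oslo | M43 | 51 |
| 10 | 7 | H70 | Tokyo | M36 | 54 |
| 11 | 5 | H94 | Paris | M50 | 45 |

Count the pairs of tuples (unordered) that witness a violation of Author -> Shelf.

Author=Tokyo: all 5 rows agree on Shelf — 0 pairs.
Author=Paris: all 3 rows agree on Shelf — 0 pairs.
Author=Oslo: all 3 rows agree on Shelf — 0 pairs.

0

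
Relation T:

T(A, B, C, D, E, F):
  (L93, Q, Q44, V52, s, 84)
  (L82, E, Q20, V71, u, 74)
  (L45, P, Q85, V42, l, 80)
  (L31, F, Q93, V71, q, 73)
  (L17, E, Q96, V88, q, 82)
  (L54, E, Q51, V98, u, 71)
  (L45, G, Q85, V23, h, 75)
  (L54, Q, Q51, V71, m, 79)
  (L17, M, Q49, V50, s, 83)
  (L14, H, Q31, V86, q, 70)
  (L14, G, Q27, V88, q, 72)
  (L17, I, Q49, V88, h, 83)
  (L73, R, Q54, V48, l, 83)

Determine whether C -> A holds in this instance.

C=Q44: 1 row → A = L93 ✓
C=Q20: 1 row → A = L82 ✓
C=Q85: 2 rows → A = L45, L45 ✓
C=Q93: 1 row → A = L31 ✓
C=Q96: 1 row → A = L17 ✓
C=Q51: 2 rows → A = L54, L54 ✓
C=Q49: 2 rows → A = L17, L17 ✓
C=Q31: 1 row → A = L14 ✓
C=Q27: 1 row → A = L14 ✓
C=Q54: 1 row → A = L73 ✓
Every C value is associated with a single A value, so C -> A holds.

Yes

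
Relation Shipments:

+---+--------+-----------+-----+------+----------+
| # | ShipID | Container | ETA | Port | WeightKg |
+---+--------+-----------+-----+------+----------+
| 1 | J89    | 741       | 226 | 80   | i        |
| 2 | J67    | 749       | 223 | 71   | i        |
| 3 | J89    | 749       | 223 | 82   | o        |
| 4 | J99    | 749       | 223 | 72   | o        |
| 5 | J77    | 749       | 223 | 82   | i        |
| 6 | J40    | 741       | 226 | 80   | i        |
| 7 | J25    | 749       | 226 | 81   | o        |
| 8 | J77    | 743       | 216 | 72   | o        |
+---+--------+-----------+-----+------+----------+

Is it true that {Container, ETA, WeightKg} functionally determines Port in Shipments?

No

(Container=741, ETA=226, WeightKg=i): rows 1, 6 → Port = 80, 80 ✓
(Container=749, ETA=223, WeightKg=i): rows 2, 5 → Port takes values {71, 82} — violation
(Container=749, ETA=223, WeightKg=o): rows 3, 4 → Port takes values {82, 72} — violation
(Container=749, ETA=226, WeightKg=o): row 7 → Port = 81 ✓
(Container=743, ETA=216, WeightKg=o): row 8 → Port = 72 ✓
Two rows agree on {Container, ETA, WeightKg} but differ on Port, so {Container, ETA, WeightKg} → Port does not hold.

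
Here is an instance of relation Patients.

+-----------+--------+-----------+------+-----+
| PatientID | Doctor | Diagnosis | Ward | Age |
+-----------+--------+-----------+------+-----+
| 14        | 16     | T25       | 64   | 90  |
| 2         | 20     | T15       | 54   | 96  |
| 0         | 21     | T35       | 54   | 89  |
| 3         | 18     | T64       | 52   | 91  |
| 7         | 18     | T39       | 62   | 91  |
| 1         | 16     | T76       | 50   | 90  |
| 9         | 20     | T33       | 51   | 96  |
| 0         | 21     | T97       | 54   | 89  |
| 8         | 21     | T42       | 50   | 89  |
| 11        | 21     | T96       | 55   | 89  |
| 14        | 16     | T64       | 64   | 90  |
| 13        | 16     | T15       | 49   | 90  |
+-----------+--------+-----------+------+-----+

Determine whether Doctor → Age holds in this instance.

Yes

Doctor=16: 4 rows → Age = 90, 90, 90, 90 ✓
Doctor=20: 2 rows → Age = 96, 96 ✓
Doctor=21: 4 rows → Age = 89, 89, 89, 89 ✓
Doctor=18: 2 rows → Age = 91, 91 ✓
Every Doctor value is associated with a single Age value, so Doctor → Age holds.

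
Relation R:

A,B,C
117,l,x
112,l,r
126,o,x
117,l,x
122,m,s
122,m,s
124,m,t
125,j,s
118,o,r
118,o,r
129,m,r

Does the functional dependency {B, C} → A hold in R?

Yes

(B=l, C=x): 2 rows → A = 117, 117 ✓
(B=l, C=r): 1 row → A = 112 ✓
(B=o, C=x): 1 row → A = 126 ✓
(B=m, C=s): 2 rows → A = 122, 122 ✓
(B=m, C=t): 1 row → A = 124 ✓
(B=j, C=s): 1 row → A = 125 ✓
(B=o, C=r): 2 rows → A = 118, 118 ✓
(B=m, C=r): 1 row → A = 129 ✓
Every {B, C} value is associated with a single A value, so {B, C} → A holds.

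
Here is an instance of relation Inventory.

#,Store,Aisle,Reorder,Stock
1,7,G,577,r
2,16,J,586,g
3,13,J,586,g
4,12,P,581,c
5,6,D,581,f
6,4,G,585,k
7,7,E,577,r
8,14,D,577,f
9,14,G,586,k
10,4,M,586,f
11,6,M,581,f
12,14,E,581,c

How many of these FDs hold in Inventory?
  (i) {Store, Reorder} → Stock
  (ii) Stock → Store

(i) {Store, Reorder} → Stock: every LHS value maps to a single RHS value — holds.
(ii) Stock → Store: Stock=g: rows 2, 3 → Store takes values {16, 13} — violation; Stock=c: rows 4, 12 → Store takes values {12, 14} — violation; Stock=f: rows 5, 8, 10, 11 → Store takes values {6, 14, 4} — violation; Stock=k: rows 6, 9 → Store takes values {4, 14} — violation — fails.
1 of the 2 dependencies holds.

1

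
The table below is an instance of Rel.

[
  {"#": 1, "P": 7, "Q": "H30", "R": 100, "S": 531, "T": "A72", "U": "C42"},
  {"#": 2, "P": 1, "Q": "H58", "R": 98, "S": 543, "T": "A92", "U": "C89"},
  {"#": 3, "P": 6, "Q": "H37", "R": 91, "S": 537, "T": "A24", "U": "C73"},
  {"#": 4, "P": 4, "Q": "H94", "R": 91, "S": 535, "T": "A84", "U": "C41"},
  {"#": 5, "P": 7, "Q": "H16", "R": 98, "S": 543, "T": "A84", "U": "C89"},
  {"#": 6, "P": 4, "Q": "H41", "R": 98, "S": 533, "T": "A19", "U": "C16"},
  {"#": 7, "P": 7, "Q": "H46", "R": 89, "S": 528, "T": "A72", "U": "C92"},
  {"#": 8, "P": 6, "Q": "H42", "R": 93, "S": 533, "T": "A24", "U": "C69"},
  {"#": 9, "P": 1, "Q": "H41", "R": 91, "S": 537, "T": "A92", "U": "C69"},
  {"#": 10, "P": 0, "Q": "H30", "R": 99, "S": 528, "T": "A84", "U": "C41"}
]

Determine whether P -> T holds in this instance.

P=7: rows 1, 5, 7 → T takes values {A72, A84} — violation
P=1: rows 2, 9 → T = A92, A92 ✓
P=6: rows 3, 8 → T = A24, A24 ✓
P=4: rows 4, 6 → T takes values {A84, A19} — violation
P=0: row 10 → T = A84 ✓
Two rows agree on P but differ on T, so P -> T does not hold.

No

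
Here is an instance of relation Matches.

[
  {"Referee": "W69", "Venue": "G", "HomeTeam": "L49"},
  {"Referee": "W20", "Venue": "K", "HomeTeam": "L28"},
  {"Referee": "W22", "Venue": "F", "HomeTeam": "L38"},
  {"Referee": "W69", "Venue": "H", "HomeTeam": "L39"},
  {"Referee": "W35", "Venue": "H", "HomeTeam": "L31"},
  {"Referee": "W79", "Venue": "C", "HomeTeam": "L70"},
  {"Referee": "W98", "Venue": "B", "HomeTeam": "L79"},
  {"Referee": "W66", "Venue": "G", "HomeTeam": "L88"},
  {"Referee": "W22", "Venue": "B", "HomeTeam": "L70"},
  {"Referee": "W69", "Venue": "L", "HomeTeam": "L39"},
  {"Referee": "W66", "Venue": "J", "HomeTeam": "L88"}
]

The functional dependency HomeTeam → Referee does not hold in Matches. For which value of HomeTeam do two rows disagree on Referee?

HomeTeam=L49: 1 row → Referee = W69 ✓
HomeTeam=L28: 1 row → Referee = W20 ✓
HomeTeam=L38: 1 row → Referee = W22 ✓
HomeTeam=L39: 2 rows → Referee = W69, W69 ✓
HomeTeam=L31: 1 row → Referee = W35 ✓
HomeTeam=L70: 2 rows → Referee takes values {W79, W22} — violation
HomeTeam=L79: 1 row → Referee = W98 ✓
HomeTeam=L88: 2 rows → Referee = W66, W66 ✓
The only HomeTeam value with inconsistent Referee is HomeTeam=L70.

L70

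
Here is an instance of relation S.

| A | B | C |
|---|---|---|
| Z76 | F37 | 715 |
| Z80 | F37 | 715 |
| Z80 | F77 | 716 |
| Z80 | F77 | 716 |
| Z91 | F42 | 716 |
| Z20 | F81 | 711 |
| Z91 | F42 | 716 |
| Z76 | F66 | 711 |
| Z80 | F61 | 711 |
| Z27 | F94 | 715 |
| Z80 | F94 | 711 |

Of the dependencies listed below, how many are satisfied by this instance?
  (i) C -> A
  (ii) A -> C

0

(i) C -> A: C=715: 3 rows → A takes values {Z76, Z80, Z27} — violation; C=716: 4 rows → A takes values {Z80, Z91} — violation; C=711: 4 rows → A takes values {Z20, Z76, Z80} — violation — fails.
(ii) A -> C: A=Z76: 2 rows → C takes values {715, 711} — violation; A=Z80: 5 rows → C takes values {715, 716, 711} — violation — fails.
None of the 2 dependencies hold.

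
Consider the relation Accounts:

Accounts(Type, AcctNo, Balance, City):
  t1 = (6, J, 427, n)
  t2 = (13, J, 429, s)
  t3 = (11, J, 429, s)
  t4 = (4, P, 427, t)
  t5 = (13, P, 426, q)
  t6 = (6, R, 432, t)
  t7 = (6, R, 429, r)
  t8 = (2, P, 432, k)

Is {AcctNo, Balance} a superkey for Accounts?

No

Rows 2 and 3 have the same {AcctNo, Balance} value (AcctNo=J, Balance=429) but are distinct tuples, so {AcctNo, Balance} does not determine every attribute — not a superkey.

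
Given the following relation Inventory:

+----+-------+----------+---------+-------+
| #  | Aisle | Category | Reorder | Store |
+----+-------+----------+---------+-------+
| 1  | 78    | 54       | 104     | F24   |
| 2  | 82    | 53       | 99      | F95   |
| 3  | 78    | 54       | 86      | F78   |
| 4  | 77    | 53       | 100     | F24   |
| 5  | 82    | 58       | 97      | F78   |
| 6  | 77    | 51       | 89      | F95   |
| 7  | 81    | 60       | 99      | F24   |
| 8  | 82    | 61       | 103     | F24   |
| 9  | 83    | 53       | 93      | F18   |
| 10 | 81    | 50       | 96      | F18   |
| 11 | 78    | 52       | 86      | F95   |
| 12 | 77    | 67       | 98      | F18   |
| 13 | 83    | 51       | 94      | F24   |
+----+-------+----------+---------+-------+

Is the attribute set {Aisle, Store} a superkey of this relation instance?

All 13 rows have distinct {Aisle, Store} values, so {Aisle, Store} → (all attributes) holds and {Aisle, Store} is a superkey.

Yes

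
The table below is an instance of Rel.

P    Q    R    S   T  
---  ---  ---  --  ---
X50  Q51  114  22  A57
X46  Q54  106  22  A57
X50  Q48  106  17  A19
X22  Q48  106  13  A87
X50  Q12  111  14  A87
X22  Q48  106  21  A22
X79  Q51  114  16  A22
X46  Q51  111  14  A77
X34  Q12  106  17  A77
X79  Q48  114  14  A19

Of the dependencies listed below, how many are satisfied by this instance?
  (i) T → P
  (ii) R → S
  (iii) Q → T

0

(i) T → P: T=A57: 2 rows → P takes values {X50, X46} — violation; T=A19: 2 rows → P takes values {X50, X79} — violation; T=A87: 2 rows → P takes values {X22, X50} — violation; T=A22: 2 rows → P takes values {X22, X79} — violation; T=A77: 2 rows → P takes values {X46, X34} — violation — fails.
(ii) R → S: R=114: 3 rows → S takes values {22, 16, 14} — violation; R=106: 5 rows → S takes values {22, 17, 13, 21} — violation — fails.
(iii) Q → T: Q=Q51: 3 rows → T takes values {A57, A22, A77} — violation; Q=Q48: 4 rows → T takes values {A19, A87, A22} — violation; Q=Q12: 2 rows → T takes values {A87, A77} — violation — fails.
None of the 3 dependencies hold.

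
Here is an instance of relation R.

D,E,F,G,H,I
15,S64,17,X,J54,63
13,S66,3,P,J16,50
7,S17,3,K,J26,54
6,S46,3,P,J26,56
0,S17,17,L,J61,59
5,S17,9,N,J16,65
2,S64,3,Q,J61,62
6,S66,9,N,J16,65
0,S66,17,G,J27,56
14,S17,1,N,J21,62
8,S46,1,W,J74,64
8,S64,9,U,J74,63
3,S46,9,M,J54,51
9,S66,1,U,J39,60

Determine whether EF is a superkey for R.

All 14 rows have distinct EF values, so EF → (all attributes) holds and EF is a superkey.

Yes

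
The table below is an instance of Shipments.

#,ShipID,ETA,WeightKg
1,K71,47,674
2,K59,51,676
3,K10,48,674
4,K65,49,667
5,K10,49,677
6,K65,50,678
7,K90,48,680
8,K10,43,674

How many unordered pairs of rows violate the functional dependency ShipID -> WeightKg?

3

ShipID=K10: violating pairs (3,5), (5,8) — 2 pairs.
ShipID=K65: violating pairs (4,6) — 1 pair.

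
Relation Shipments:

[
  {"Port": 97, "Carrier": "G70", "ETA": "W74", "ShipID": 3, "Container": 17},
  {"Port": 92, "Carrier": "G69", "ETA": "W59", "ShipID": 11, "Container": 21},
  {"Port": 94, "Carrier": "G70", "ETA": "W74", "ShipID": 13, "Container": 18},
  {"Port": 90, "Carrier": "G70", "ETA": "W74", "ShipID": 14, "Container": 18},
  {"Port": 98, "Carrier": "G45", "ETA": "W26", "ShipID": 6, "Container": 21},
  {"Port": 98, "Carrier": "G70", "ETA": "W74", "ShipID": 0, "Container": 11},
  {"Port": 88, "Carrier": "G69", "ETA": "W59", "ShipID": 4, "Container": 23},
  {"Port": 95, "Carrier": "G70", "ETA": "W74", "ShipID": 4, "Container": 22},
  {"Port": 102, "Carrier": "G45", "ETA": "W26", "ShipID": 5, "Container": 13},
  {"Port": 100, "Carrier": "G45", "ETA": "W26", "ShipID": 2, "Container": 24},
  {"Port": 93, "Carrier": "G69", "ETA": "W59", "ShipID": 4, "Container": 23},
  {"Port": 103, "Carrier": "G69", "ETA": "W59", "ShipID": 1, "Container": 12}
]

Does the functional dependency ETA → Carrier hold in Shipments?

Yes

ETA=W74: 5 rows → Carrier = G70, G70, G70, G70, G70 ✓
ETA=W59: 4 rows → Carrier = G69, G69, G69, G69 ✓
ETA=W26: 3 rows → Carrier = G45, G45, G45 ✓
Every ETA value is associated with a single Carrier value, so ETA → Carrier holds.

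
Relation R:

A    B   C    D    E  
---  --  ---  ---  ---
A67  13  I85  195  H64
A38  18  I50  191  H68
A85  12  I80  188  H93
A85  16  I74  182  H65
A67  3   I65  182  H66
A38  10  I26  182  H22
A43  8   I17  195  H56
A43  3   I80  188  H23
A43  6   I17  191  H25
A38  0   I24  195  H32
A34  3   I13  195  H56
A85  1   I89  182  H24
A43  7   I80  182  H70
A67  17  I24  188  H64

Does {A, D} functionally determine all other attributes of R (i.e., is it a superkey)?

No

Two distinct rows share (A=A85, D=182), so {A, D} does not determine every attribute — not a superkey.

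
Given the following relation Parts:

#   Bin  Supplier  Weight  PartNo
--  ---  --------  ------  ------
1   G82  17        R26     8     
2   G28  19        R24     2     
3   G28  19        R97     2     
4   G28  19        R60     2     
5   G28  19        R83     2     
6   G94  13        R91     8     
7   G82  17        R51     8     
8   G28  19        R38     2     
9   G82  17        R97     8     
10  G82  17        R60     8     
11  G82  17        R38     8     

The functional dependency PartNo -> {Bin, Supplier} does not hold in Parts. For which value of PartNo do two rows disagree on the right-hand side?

PartNo=8: rows 1, 6, 7, 9, 10, 11 → {Bin,Supplier} takes values {(G82, 17), (G94, 13)} — violation
PartNo=2: rows 2, 3, 4, 5, 8 → {Bin,Supplier} = (G28, 19), (G28, 19), (G28, 19), (G28, 19), (G28, 19) ✓
The only PartNo value with inconsistent RHS is PartNo=8.

8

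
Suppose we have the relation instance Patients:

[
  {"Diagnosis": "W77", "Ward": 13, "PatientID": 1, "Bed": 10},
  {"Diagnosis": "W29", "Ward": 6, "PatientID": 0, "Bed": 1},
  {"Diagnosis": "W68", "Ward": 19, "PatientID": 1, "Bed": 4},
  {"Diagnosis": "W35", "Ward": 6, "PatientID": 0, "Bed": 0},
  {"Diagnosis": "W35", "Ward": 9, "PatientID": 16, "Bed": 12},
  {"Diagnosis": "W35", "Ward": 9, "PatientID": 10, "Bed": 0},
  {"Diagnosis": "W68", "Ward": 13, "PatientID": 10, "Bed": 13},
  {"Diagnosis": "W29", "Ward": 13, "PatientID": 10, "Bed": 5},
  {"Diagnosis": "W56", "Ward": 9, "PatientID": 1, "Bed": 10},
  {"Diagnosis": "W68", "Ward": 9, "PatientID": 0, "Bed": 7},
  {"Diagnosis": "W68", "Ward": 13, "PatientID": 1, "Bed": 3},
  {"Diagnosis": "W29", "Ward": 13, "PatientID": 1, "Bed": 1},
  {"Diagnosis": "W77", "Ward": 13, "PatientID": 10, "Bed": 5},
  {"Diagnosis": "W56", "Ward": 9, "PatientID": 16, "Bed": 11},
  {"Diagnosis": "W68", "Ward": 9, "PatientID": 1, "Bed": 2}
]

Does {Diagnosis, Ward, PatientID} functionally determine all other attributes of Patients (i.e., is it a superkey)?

All 15 rows have distinct {Diagnosis, Ward, PatientID} values, so {Diagnosis, Ward, PatientID} → (all attributes) holds and {Diagnosis, Ward, PatientID} is a superkey.

Yes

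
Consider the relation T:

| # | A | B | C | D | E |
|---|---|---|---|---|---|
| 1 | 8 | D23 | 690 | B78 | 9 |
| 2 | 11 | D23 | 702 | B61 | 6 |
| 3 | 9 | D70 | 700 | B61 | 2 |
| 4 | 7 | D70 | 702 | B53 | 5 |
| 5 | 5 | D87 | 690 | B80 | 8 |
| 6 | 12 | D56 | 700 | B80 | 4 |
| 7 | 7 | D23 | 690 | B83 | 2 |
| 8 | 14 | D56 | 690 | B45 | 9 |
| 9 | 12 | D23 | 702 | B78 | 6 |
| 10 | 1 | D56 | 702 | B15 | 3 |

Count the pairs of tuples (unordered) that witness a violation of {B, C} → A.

(B=D23, C=690): violating pairs (1,7) — 1 pair.
(B=D23, C=702): violating pairs (2,9) — 1 pair.

2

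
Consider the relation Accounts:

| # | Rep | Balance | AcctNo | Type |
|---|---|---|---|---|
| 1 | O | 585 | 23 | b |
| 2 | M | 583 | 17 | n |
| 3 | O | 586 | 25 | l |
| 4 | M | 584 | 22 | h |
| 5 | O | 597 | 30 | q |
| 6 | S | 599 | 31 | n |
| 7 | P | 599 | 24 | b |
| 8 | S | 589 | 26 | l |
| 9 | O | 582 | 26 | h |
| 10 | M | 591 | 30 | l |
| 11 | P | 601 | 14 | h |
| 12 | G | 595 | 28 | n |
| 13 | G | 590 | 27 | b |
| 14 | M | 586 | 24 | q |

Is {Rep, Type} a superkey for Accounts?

Yes

All 14 rows have distinct {Rep, Type} values, so {Rep, Type} → (all attributes) holds and {Rep, Type} is a superkey.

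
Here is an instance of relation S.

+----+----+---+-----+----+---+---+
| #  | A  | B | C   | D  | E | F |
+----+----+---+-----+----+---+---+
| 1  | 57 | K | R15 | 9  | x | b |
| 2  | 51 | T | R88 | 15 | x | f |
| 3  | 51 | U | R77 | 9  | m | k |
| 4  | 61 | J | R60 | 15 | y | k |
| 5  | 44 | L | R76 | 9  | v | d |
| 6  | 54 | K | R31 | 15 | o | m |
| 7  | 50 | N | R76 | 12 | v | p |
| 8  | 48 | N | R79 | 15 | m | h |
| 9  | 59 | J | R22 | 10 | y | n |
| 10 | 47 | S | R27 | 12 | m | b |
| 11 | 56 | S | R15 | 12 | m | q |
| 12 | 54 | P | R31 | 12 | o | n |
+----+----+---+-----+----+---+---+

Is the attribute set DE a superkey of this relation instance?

No

Rows 10 and 11 have the same DE value (D=12, E=m) but are distinct tuples, so DE does not determine every attribute — not a superkey.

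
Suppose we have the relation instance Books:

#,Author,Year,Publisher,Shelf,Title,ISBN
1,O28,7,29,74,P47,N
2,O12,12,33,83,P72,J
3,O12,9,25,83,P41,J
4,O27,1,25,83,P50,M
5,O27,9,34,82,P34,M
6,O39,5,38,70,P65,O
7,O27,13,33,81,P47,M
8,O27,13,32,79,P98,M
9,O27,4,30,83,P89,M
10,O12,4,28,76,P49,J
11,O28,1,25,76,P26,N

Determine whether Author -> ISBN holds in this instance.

Author=O28: rows 1, 11 → ISBN = N, N ✓
Author=O12: rows 2, 3, 10 → ISBN = J, J, J ✓
Author=O27: rows 4, 5, 7, 8, 9 → ISBN = M, M, M, M, M ✓
Author=O39: row 6 → ISBN = O ✓
Every Author value is associated with a single ISBN value, so Author -> ISBN holds.

Yes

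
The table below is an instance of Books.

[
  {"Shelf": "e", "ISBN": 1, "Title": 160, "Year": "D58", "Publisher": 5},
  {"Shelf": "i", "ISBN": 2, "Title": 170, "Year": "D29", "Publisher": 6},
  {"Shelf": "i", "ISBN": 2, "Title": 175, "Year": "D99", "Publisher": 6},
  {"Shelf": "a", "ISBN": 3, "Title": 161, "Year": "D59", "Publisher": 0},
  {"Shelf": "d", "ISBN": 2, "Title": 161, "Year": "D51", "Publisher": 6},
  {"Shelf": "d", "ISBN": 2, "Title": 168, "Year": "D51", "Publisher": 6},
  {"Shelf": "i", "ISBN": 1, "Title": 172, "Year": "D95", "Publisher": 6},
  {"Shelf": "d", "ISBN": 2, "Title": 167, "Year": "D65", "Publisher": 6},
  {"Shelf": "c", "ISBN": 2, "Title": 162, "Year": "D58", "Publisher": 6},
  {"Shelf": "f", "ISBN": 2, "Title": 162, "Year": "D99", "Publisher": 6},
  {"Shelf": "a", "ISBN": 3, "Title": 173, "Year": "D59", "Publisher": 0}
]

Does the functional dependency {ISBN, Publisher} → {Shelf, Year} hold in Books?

No

(ISBN=1, Publisher=5): 1 row → {Shelf,Year} = (e, D58) ✓
(ISBN=2, Publisher=6): 7 rows → {Shelf,Year} takes values {(i, D29), (i, D99), (d, D51), (d, D65), (c, D58), (f, D99)} — violation
(ISBN=3, Publisher=0): 2 rows → {Shelf,Year} = (a, D59), (a, D59) ✓
(ISBN=1, Publisher=6): 1 row → {Shelf,Year} = (i, D95) ✓
Two rows agree on {ISBN, Publisher} but differ on {Shelf, Year}, so {ISBN, Publisher} → {Shelf, Year} does not hold.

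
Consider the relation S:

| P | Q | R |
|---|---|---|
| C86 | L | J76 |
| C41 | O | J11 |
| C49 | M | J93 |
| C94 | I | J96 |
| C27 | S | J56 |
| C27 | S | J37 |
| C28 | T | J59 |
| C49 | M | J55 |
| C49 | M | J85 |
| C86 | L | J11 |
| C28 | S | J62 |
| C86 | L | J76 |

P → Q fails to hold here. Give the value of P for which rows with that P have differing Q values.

C28

P=C86: 3 rows → Q = L, L, L ✓
P=C41: 1 row → Q = O ✓
P=C49: 3 rows → Q = M, M, M ✓
P=C94: 1 row → Q = I ✓
P=C27: 2 rows → Q = S, S ✓
P=C28: 2 rows → Q takes values {T, S} — violation
The only P value with inconsistent Q is P=C28.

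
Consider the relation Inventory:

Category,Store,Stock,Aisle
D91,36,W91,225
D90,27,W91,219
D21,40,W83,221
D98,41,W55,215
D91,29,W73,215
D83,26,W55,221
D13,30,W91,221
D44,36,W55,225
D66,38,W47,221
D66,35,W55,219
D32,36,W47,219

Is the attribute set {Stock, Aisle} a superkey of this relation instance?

All 11 rows have distinct {Stock, Aisle} values, so {Stock, Aisle} → (all attributes) holds and {Stock, Aisle} is a superkey.

Yes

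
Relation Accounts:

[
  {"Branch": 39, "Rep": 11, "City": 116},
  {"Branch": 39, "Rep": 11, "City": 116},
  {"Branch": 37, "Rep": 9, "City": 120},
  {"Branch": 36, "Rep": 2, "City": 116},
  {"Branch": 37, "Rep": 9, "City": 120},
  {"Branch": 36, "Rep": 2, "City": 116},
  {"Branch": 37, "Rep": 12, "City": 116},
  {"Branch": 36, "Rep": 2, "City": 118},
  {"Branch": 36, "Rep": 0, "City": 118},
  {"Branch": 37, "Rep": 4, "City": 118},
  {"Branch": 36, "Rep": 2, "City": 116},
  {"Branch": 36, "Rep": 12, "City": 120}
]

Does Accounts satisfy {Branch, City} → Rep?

No

(Branch=39, City=116): 2 rows → Rep = 11, 11 ✓
(Branch=37, City=120): 2 rows → Rep = 9, 9 ✓
(Branch=36, City=116): 3 rows → Rep = 2, 2, 2 ✓
(Branch=37, City=116): 1 row → Rep = 12 ✓
(Branch=36, City=118): 2 rows → Rep takes values {2, 0} — violation
(Branch=37, City=118): 1 row → Rep = 4 ✓
(Branch=36, City=120): 1 row → Rep = 12 ✓
Two rows agree on {Branch, City} but differ on Rep, so {Branch, City} → Rep does not hold.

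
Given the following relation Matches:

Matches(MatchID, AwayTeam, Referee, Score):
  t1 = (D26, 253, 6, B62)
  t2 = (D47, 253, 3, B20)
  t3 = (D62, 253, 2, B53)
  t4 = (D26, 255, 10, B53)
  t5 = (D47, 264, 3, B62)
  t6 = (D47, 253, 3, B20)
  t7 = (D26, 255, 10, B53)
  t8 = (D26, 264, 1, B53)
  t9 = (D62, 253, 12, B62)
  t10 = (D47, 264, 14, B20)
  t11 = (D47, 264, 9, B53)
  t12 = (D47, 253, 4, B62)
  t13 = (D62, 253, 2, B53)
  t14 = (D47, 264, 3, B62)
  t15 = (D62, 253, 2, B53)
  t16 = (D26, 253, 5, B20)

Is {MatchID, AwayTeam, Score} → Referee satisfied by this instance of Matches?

(MatchID=D26, AwayTeam=253, Score=B62): row 1 → Referee = 6 ✓
(MatchID=D47, AwayTeam=253, Score=B20): rows 2, 6 → Referee = 3, 3 ✓
(MatchID=D62, AwayTeam=253, Score=B53): rows 3, 13, 15 → Referee = 2, 2, 2 ✓
(MatchID=D26, AwayTeam=255, Score=B53): rows 4, 7 → Referee = 10, 10 ✓
(MatchID=D47, AwayTeam=264, Score=B62): rows 5, 14 → Referee = 3, 3 ✓
(MatchID=D26, AwayTeam=264, Score=B53): row 8 → Referee = 1 ✓
(MatchID=D62, AwayTeam=253, Score=B62): row 9 → Referee = 12 ✓
(MatchID=D47, AwayTeam=264, Score=B20): row 10 → Referee = 14 ✓
(MatchID=D47, AwayTeam=264, Score=B53): row 11 → Referee = 9 ✓
(MatchID=D47, AwayTeam=253, Score=B62): row 12 → Referee = 4 ✓
(MatchID=D26, AwayTeam=253, Score=B20): row 16 → Referee = 5 ✓
Every {MatchID, AwayTeam, Score} value is associated with a single Referee value, so {MatchID, AwayTeam, Score} → Referee holds.

Yes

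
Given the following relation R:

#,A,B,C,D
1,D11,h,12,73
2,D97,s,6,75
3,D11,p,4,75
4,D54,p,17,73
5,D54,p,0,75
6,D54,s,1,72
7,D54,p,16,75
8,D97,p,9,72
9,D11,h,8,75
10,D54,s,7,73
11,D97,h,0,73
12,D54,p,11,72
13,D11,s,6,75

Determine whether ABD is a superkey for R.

Rows 5 and 7 have the same ABD value (A=D54, B=p, D=75) but are distinct tuples, so ABD does not determine every attribute — not a superkey.

No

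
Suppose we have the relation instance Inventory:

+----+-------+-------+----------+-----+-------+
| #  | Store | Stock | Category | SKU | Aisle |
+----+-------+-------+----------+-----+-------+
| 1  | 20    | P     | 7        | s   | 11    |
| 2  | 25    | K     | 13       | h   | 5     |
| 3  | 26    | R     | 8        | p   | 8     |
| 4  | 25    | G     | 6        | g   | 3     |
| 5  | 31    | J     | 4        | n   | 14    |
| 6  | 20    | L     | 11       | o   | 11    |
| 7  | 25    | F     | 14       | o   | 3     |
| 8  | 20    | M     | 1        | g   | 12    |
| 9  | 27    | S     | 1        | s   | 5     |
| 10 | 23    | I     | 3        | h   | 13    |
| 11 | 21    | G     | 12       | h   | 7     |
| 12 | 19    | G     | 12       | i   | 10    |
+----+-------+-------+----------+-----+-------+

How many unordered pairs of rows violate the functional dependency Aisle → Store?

1

Aisle=11: all 2 rows agree on Store — 0 pairs.
Aisle=5: violating pairs (2,9) — 1 pair.
Aisle=3: all 2 rows agree on Store — 0 pairs.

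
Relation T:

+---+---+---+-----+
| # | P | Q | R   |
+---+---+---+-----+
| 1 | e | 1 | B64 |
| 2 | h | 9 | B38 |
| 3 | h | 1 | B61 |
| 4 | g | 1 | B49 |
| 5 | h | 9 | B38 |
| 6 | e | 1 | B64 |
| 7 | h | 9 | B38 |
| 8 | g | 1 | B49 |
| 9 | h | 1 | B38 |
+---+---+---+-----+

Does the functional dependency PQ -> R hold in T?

(P=e, Q=1): rows 1, 6 → R = B64, B64 ✓
(P=h, Q=9): rows 2, 5, 7 → R = B38, B38, B38 ✓
(P=h, Q=1): rows 3, 9 → R takes values {B61, B38} — violation
(P=g, Q=1): rows 4, 8 → R = B49, B49 ✓
Two rows agree on PQ but differ on R, so PQ -> R does not hold.

No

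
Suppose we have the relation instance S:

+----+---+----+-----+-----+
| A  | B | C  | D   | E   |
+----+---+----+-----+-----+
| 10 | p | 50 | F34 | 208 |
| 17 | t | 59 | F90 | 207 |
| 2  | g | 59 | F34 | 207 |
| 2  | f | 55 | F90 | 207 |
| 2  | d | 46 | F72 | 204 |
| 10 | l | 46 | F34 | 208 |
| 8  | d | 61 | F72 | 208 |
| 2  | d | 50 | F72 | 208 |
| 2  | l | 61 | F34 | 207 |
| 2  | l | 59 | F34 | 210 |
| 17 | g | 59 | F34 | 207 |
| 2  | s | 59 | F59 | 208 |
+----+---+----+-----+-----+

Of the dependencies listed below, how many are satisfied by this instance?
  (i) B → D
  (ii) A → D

1

(i) B → D: every LHS value maps to a single RHS value — holds.
(ii) A → D: A=17: 2 rows → D takes values {F90, F34} — violation; A=2: 7 rows → D takes values {F34, F90, F72, F59} — violation — fails.
1 of the 2 dependencies holds.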